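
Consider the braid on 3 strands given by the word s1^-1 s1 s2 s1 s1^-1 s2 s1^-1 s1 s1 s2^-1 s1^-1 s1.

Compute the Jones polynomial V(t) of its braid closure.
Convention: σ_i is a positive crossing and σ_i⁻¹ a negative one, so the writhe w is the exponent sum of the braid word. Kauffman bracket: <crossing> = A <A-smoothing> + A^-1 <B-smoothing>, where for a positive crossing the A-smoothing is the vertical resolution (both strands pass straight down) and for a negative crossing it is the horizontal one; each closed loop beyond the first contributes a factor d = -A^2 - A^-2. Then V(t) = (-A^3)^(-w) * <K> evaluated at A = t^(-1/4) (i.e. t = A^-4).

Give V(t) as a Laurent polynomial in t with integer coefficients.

1

Derivation:
The presented braid s1^-1 s1 s2 s1 s1^-1 s2 s1^-1 s1 s1 s2^-1 s1^-1 s1 on 3 strands reduces by inverse Markov moves (closure unchanged at each step):
  Deconjugate: the word is γ·β·γ⁻¹ with γ = s1^-1 s1 (prefix) and γ⁻¹ = s1^-1 s1 (suffix); strip both.
Reduced to β = s2 s1 s1^-1 s2 s1^-1 s1 s1 s2^-1 on 3 strands, 8 crossings.
Compute on β:
First cancel adjacent σ_i σ_i⁻¹ pairs (Reidemeister II — same braid, same closure): s2 s1 s1^-1 s2 s1^-1 s1 s1 s2^-1 → s2 s2 s1 s2^-1.
Braid: s2 s2 s1 s2^-1 on 3 strands, 4 crossings.
Writhe w = (#positive) - (#negative) = 3 - 1 = 2.
State-sum expansion of <K>. There are 2^4 = 16 states.
Each crossing splits two ways (0=vertical, 1=horizontal). The state's weight is A^(#A-smoothings - #B-smoothings) * d^(loops - 1).
  state 0000: A-exp=+2, loops=3, term = A^2 * d^2
  state 0001: A-exp=+4, loops=2, term = A^4 * d^1
  state 0010: A-exp=+0, loops=2, term = A^0 * d^1
  state 0011: A-exp=+2, loops=1, term = A^2 * d^0
  state 0100: A-exp=+0, loops=2, term = A^0 * d^1
  state 0101: A-exp=+2, loops=3, term = A^2 * d^2
  state 0110: A-exp=-2, loops=1, term = A^-2 * d^0
  state 0111: A-exp=+0, loops=2, term = A^0 * d^1
  state 1000: A-exp=+0, loops=2, term = A^0 * d^1
  state 1001: A-exp=+2, loops=3, term = A^2 * d^2
  state 1010: A-exp=-2, loops=1, term = A^-2 * d^0
  state 1011: A-exp=+0, loops=2, term = A^0 * d^1
  state 1100: A-exp=-2, loops=3, term = A^-2 * d^2
  state 1101: A-exp=+0, loops=4, term = A^0 * d^3
  state 1110: A-exp=-4, loops=2, term = A^-4 * d^1
  state 1111: A-exp=-2, loops=3, term = A^-2 * d^2
Collect the terms by A-exponent (count of states per loop number):
Powers of d = -A^2 - A^-2: d^2 = A^4 + 2 + A^-4; d^3 = -A^6 - 3*A^2 - 3*A^-2 - A^-6.
  A^4 * (d) = -A^6 - A^2
  A^2 * (1 + 3*d^2) = 3*A^6 + 7*A^2 + 3*A^-2
  A^0 * (5*d + d^3) = -A^6 - 8*A^2 - 8*A^-2 - A^-6
  A^-2 * (2 + 2*d^2) = 2*A^2 + 6*A^-2 + 2*A^-6
  A^-4 * (d) = -A^-2 - A^-6
Summing the groups: <K> = A^6
Normalise by the writhe: (-A^3)^(-w) = (-A^3)^(-2) = A^-6, so f(A) = A^-6 * <K> = 1.
Substitute A = t^(-1/4), i.e. A^e → t^(-e/4): V(t) = 1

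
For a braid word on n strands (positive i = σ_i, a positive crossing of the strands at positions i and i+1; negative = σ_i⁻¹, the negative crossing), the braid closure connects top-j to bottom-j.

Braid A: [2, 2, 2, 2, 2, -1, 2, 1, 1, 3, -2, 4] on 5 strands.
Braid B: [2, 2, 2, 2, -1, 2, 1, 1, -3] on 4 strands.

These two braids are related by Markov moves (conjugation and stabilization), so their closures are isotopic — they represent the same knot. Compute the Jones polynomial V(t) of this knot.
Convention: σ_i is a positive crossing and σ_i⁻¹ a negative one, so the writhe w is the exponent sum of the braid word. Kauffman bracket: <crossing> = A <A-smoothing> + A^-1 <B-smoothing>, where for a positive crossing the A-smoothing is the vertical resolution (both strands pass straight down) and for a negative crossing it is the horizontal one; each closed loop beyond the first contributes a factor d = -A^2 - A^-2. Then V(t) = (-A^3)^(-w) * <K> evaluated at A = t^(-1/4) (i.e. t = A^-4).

-t^9 + t^8 - 2*t^7 + 3*t^6 - 2*t^5 + 2*t^4 - t^3 + t^2

Derivation:
Markov-equivalent braids have isotopic closures, hence identical knot invariants. Strip the Markov moves from each word to reach a common short braid β, then compute V(t) once on β.
Braid A: s2 s2 s2 s2 s2 s1^-1 s2 s1 s1 s3 s2^-1 s4 on 5 strands reduces by inverse Markov moves (closure unchanged at each step):
  Destabilize: the word has the form β·s4 where s4 occurs only as the final letter (β ∈ B_4); drop it and the last strand → 4 strands.
  Deconjugate: the word is γ·β·γ⁻¹ with γ = s2 (prefix) and γ⁻¹ = s2^-1 (suffix); strip both.
  Destabilize: the word has the form β·s3 where s3 occurs only as the final letter (β ∈ B_3); drop it and the last strand → 3 strands.
Reduced to β = s2 s2 s2 s2 s1^-1 s2 s1 s1 on 3 strands, 8 crossings.
Braid B: s2 s2 s2 s2 s1^-1 s2 s1 s1 s3^-1 on 4 strands reduces by inverse Markov moves (closure unchanged at each step):
  Destabilize: the word has the form β·s3^-1 where s3^-1 occurs only as the final letter (β ∈ B_3); drop it and the last strand → 3 strands.
Reduced to β = s2 s2 s2 s2 s1^-1 s2 s1 s1 on 3 strands, 8 crossings.
Both give the same β = s2 s2 s2 s2 s1^-1 s2 s1 s1 on 3 strands, so one state sum suffices:
Braid: s2 s2 s2 s2 s1^-1 s2 s1 s1 on 3 strands, 8 crossings.
Writhe w = (#positive) - (#negative) = 7 - 1 = 6.
Enumerate smoothing states for the bracket polynomial. There are 2^8 = 256 states.
Each crossing splits two ways (0=vertical, 1=horizontal). The state's weight is A^(#A-smoothings - #B-smoothings) * d^(loops - 1).
Tabulate the states by total A-exponent and number of loops L (A-exp: L × count):
  A^8: L=2 ×1
  A^6: L=1 ×5, L=3 ×3
  A^4: L=2 ×27, L=4 ×1
  A^2: L=1 ×18, L=3 ×38
  A^0: L=2 ×41, L=4 ×29
  A^-2: L=3 ×44, L=5 ×12
  A^-4: L=4 ×26, L=6 ×2
  A^-6: L=5 ×8
  A^-8: L=6 ×1
Each group contributes A^e * Σ count * d^(L-1):
Powers of d = -A^2 - A^-2: d^2 = A^4 + 2 + A^-4; d^3 = -A^6 - 3*A^2 - 3*A^-2 - A^-6; d^4 = A^8 + 4*A^4 + 6 + 4*A^-4 + A^-8; d^5 = -A^10 - 5*A^6 - 10*A^2 - 10*A^-2 - 5*A^-6 - A^-10.
  A^8 * (d) = -A^10 - A^6
  A^6 * (5 + 3*d^2) = 3*A^10 + 11*A^6 + 3*A^2
  A^4 * (27*d + d^3) = -A^10 - 30*A^6 - 30*A^2 - A^-2
  A^2 * (18 + 38*d^2) = 38*A^6 + 94*A^2 + 38*A^-2
  A^0 * (41*d + 29*d^3) = -29*A^6 - 128*A^2 - 128*A^-2 - 29*A^-6
  A^-2 * (44*d^2 + 12*d^4) = 12*A^6 + 92*A^2 + 160*A^-2 + 92*A^-6 + 12*A^-10
  A^-4 * (26*d^3 + 2*d^5) = -2*A^6 - 36*A^2 - 98*A^-2 - 98*A^-6 - 36*A^-10 - 2*A^-14
  A^-6 * (8*d^4) = 8*A^2 + 32*A^-2 + 48*A^-6 + 32*A^-10 + 8*A^-14
  A^-8 * (d^5) = -A^2 - 5*A^-2 - 10*A^-6 - 10*A^-10 - 5*A^-14 - A^-18
Summing the groups: <K> = A^10 - A^6 + 2*A^2 - 2*A^-2 + 3*A^-6 - 2*A^-10 + A^-14 - A^-18
Normalise by the writhe: (-A^3)^(-w) = (-A^3)^(-6) = A^-18, so f(A) = A^-18 * <K> = A^-8 - A^-12 + 2*A^-16 - 2*A^-20 + 3*A^-24 - 2*A^-28 + A^-32 - A^-36.
Substitute A = t^(-1/4), i.e. A^e → t^(-e/4): V(t) = -t^9 + t^8 - 2*t^7 + 3*t^6 - 2*t^5 + 2*t^4 - t^3 + t^2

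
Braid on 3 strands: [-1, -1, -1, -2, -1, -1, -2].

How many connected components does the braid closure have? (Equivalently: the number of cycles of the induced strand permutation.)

Track the strand permutation on 3 strands, starting from identity.
  step 1: s1^-1 swaps positions 1,2 -> [2 1 3]
  step 2: s1^-1 swaps positions 1,2 -> [1 2 3]
  step 3: s1^-1 swaps positions 1,2 -> [2 1 3]
  step 4: s2^-1 swaps positions 2,3 -> [2 3 1]
  step 5: s1^-1 swaps positions 1,2 -> [3 2 1]
  step 6: s1^-1 swaps positions 1,2 -> [2 3 1]
  step 7: s2^-1 swaps positions 2,3 -> [2 1 3]
Final permutation (position -> original strand): [2 1 3]
Closure components = cycle count of this permutation = 2.

Answer: 2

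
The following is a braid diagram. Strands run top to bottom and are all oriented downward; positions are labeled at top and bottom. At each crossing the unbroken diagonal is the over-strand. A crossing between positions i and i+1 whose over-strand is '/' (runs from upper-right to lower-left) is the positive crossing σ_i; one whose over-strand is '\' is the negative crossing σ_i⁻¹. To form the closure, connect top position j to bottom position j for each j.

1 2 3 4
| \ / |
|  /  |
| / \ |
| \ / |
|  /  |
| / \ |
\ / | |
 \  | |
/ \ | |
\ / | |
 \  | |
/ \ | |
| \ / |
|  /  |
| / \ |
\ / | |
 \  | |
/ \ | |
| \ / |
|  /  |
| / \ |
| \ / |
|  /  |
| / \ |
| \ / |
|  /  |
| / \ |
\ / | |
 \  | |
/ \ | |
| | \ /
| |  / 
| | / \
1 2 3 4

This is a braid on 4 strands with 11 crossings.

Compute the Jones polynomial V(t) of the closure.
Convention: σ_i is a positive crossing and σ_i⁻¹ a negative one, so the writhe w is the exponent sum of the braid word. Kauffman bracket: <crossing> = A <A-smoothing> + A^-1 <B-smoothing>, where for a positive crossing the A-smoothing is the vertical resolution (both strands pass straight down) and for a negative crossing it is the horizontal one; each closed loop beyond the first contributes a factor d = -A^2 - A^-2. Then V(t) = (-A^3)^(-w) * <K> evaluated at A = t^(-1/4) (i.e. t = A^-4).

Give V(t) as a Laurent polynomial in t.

Reading the diagram top to bottom ('/'-over between positions i,i+1 = s_i, '\'-over = s_i^-1): braid word = s2 s2 s1^-1 s1^-1 s2 s1^-1 s2 s2 s2 s1^-1 s3.
The presented braid s2 s2 s1^-1 s1^-1 s2 s1^-1 s2 s2 s2 s1^-1 s3 on 4 strands reduces by inverse Markov moves (closure unchanged at each step):
  Destabilize: the word has the form β·s3 where s3 occurs only as the final letter (β ∈ B_3); drop it and the last strand → 3 strands.
Reduced to β = s2 s2 s1^-1 s1^-1 s2 s1^-1 s2 s2 s2 s1^-1 on 3 strands, 10 crossings.
Compute on β:
Braid: s2 s2 s1^-1 s1^-1 s2 s1^-1 s2 s2 s2 s1^-1 on 3 strands, 10 crossings.
Writhe w = (#positive) - (#negative) = 6 - 4 = 2.
Enumerate smoothing states for the bracket polynomial. There are 2^10 = 1024 states.
Each crossing splits two ways (0=vertical, 1=horizontal). The state's weight is A^(#A-smoothings - #B-smoothings) * d^(loops - 1).
Tabulate the states by total A-exponent and number of loops L (A-exp: L × count):
  A^10: L=5 ×1
  A^8: L=4 ×10
  A^6: L=3 ×41, L=5 ×4
  A^4: L=2 ×81, L=4 ×38, L=6 ×1
  A^2: L=1 ×71, L=3 ×117, L=5 ×22
  A^0: L=2 ×154, L=4 ×91, L=6 ×7
  A^-2: L=3 ×168, L=5 ×41, L=7 ×1
  A^-4: L=4 ×110, L=6 ×10
  A^-6: L=5 ×44, L=7 ×1
  A^-8: L=6 ×10
  A^-10: L=7 ×1
Each group contributes A^e * Σ count * d^(L-1):
Powers of d = -A^2 - A^-2: d^2 = A^4 + 2 + A^-4; d^3 = -A^6 - 3*A^2 - 3*A^-2 - A^-6; d^4 = A^8 + 4*A^4 + 6 + 4*A^-4 + A^-8; d^5 = -A^10 - 5*A^6 - 10*A^2 - 10*A^-2 - 5*A^-6 - A^-10; d^6 = A^12 + 6*A^8 + 15*A^4 + 20 + 15*A^-4 + 6*A^-8 + A^-12.
  A^10 * (d^4) = A^18 + 4*A^14 + 6*A^10 + 4*A^6 + A^2
  A^8 * (10*d^3) = -10*A^14 - 30*A^10 - 30*A^6 - 10*A^2
  A^6 * (41*d^2 + 4*d^4) = 4*A^14 + 57*A^10 + 106*A^6 + 57*A^2 + 4*A^-2
  A^4 * (81*d + 38*d^3 + d^5) = -A^14 - 43*A^10 - 205*A^6 - 205*A^2 - 43*A^-2 - A^-6
  A^2 * (71 + 117*d^2 + 22*d^4) = 22*A^10 + 205*A^6 + 437*A^2 + 205*A^-2 + 22*A^-6
  A^0 * (154*d + 91*d^3 + 7*d^5) = -7*A^10 - 126*A^6 - 497*A^2 - 497*A^-2 - 126*A^-6 - 7*A^-10
  A^-2 * (168*d^2 + 41*d^4 + d^6) = A^10 + 47*A^6 + 347*A^2 + 602*A^-2 + 347*A^-6 + 47*A^-10 + A^-14
  A^-4 * (110*d^3 + 10*d^5) = -10*A^6 - 160*A^2 - 430*A^-2 - 430*A^-6 - 160*A^-10 - 10*A^-14
  A^-6 * (44*d^4 + d^6) = A^6 + 50*A^2 + 191*A^-2 + 284*A^-6 + 191*A^-10 + 50*A^-14 + A^-18
  A^-8 * (10*d^5) = -10*A^2 - 50*A^-2 - 100*A^-6 - 100*A^-10 - 50*A^-14 - 10*A^-18
  A^-10 * (d^6) = A^2 + 6*A^-2 + 15*A^-6 + 20*A^-10 + 15*A^-14 + 6*A^-18 + A^-22
Summing the groups: <K> = A^18 - 3*A^14 + 6*A^10 - 8*A^6 + 11*A^2 - 12*A^-2 + 11*A^-6 - 9*A^-10 + 6*A^-14 - 3*A^-18 + A^-22
Normalise by the writhe: (-A^3)^(-w) = (-A^3)^(-2) = A^-6, so f(A) = A^-6 * <K> = A^12 - 3*A^8 + 6*A^4 - 8 + 11*A^-4 - 12*A^-8 + 11*A^-12 - 9*A^-16 + 6*A^-20 - 3*A^-24 + A^-28.
Substitute A = t^(-1/4), i.e. A^e → t^(-e/4): V(t) = t^7 - 3*t^6 + 6*t^5 - 9*t^4 + 11*t^3 - 12*t^2 + 11*t - 8 + 6*t^-1 - 3*t^-2 + t^-3

Answer: t^7 - 3*t^6 + 6*t^5 - 9*t^4 + 11*t^3 - 12*t^2 + 11*t - 8 + 6*t^-1 - 3*t^-2 + t^-3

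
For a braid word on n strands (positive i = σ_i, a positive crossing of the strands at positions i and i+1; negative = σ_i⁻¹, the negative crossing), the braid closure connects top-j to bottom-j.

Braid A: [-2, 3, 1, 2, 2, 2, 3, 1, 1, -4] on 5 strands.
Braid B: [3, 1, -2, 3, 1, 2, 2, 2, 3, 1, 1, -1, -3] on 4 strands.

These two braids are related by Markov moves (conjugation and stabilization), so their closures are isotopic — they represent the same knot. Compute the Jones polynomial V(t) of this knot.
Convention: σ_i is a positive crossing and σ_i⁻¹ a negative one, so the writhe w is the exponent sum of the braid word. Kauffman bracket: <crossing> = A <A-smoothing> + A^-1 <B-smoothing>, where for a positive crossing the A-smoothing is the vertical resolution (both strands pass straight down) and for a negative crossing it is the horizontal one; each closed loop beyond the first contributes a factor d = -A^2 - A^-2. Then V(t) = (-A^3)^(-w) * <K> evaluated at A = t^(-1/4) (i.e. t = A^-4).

Markov-equivalent braids have isotopic closures, hence identical knot invariants. Strip the Markov moves from each word to reach a common short braid β, then compute V(t) once on β.
Braid A: s2^-1 s3 s1 s2 s2 s2 s3 s1 s1 s4^-1 on 5 strands reduces by inverse Markov moves (closure unchanged at each step):
  Destabilize: the word has the form β·s4^-1 where s4^-1 occurs only as the final letter (β ∈ B_4); drop it and the last strand → 4 strands.
Reduced to β = s2^-1 s3 s1 s2 s2 s2 s3 s1 s1 on 4 strands, 9 crossings.
Braid B: s3 s1 s2^-1 s3 s1 s2 s2 s2 s3 s1 s1 s1^-1 s3^-1 on 4 strands reduces by inverse Markov moves (closure unchanged at each step):
  Deconjugate: the word is γ·β·γ⁻¹ with γ = s3 s1 (prefix) and γ⁻¹ = s1^-1 s3^-1 (suffix); strip both.
Reduced to β = s2^-1 s3 s1 s2 s2 s2 s3 s1 s1 on 4 strands, 9 crossings.
Both give the same β = s2^-1 s3 s1 s2 s2 s2 s3 s1 s1 on 4 strands, so one state sum suffices:
Braid: s2^-1 s3 s1 s2 s2 s2 s3 s1 s1 on 4 strands, 9 crossings.
Writhe w = (#positive) - (#negative) = 8 - 1 = 7.
Computing the Kauffman bracket via state sum. There are 2^9 = 512 states.
Each crossing splits two ways (0=vertical, 1=horizontal). The state's weight is A^(#A-smoothings - #B-smoothings) * d^(loops - 1).
Tabulate the states by total A-exponent and number of loops L (A-exp: L × count):
  A^9: L=3 ×1
  A^7: L=2 ×5, L=4 ×4
  A^5: L=1 ×6, L=3 ×27, L=5 ×3
  A^3: L=2 ×57, L=4 ×26, L=6 ×1
  A^1: L=1 ×39, L=3 ×77, L=5 ×10
  A^-1: L=2 ×81, L=4 ×44, L=6 ×1
  A^-3: L=3 ×73, L=5 ×11
  A^-5: L=4 ×35, L=6 ×1
  A^-7: L=5 ×9
  A^-9: L=6 ×1
Each group contributes A^e * Σ count * d^(L-1):
Powers of d = -A^2 - A^-2: d^2 = A^4 + 2 + A^-4; d^3 = -A^6 - 3*A^2 - 3*A^-2 - A^-6; d^4 = A^8 + 4*A^4 + 6 + 4*A^-4 + A^-8; d^5 = -A^10 - 5*A^6 - 10*A^2 - 10*A^-2 - 5*A^-6 - A^-10.
  A^9 * (d^2) = A^13 + 2*A^9 + A^5
  A^7 * (5*d + 4*d^3) = -4*A^13 - 17*A^9 - 17*A^5 - 4*A
  A^5 * (6 + 27*d^2 + 3*d^4) = 3*A^13 + 39*A^9 + 78*A^5 + 39*A + 3*A^-3
  A^3 * (57*d + 26*d^3 + d^5) = -A^13 - 31*A^9 - 145*A^5 - 145*A - 31*A^-3 - A^-7
  A^1 * (39 + 77*d^2 + 10*d^4) = 10*A^9 + 117*A^5 + 253*A + 117*A^-3 + 10*A^-7
  A^-1 * (81*d + 44*d^3 + d^5) = -A^9 - 49*A^5 - 223*A - 223*A^-3 - 49*A^-7 - A^-11
  A^-3 * (73*d^2 + 11*d^4) = 11*A^5 + 117*A + 212*A^-3 + 117*A^-7 + 11*A^-11
  A^-5 * (35*d^3 + d^5) = -A^5 - 40*A - 115*A^-3 - 115*A^-7 - 40*A^-11 - A^-15
  A^-7 * (9*d^4) = 9*A + 36*A^-3 + 54*A^-7 + 36*A^-11 + 9*A^-15
  A^-9 * (d^5) = -A - 5*A^-3 - 10*A^-7 - 10*A^-11 - 5*A^-15 - A^-19
Summing the groups: <K> = -A^13 + 2*A^9 - 5*A^5 + 5*A - 6*A^-3 + 6*A^-7 - 4*A^-11 + 3*A^-15 - A^-19
Normalise by the writhe: (-A^3)^(-w) = (-A^3)^(-7) = -A^-21, so f(A) = -A^-21 * <K> = A^-8 - 2*A^-12 + 5*A^-16 - 5*A^-20 + 6*A^-24 - 6*A^-28 + 4*A^-32 - 3*A^-36 + A^-40.
Substitute A = t^(-1/4), i.e. A^e → t^(-e/4): V(t) = t^10 - 3*t^9 + 4*t^8 - 6*t^7 + 6*t^6 - 5*t^5 + 5*t^4 - 2*t^3 + t^2

Answer: t^10 - 3*t^9 + 4*t^8 - 6*t^7 + 6*t^6 - 5*t^5 + 5*t^4 - 2*t^3 + t^2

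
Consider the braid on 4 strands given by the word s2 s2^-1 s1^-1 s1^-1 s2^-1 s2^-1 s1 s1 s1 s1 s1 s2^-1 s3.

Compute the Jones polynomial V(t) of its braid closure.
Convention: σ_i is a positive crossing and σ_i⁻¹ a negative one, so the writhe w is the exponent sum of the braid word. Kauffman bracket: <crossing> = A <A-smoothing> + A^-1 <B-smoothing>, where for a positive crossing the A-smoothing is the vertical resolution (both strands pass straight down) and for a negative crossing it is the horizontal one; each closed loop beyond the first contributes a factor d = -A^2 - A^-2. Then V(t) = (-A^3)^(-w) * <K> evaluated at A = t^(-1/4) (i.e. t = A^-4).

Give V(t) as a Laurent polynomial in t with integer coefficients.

-t^4 + t^3 - t^2 + 2*t - 1 + 2*t^-1 - t^-2 + t^-3 - t^-4

Derivation:
The presented braid s2 s2^-1 s1^-1 s1^-1 s2^-1 s2^-1 s1 s1 s1 s1 s1 s2^-1 s3 on 4 strands reduces by inverse Markov moves (closure unchanged at each step):
  Destabilize: the word has the form β·s3 where s3 occurs only as the final letter (β ∈ B_3); drop it and the last strand → 3 strands.
  Deconjugate: the word is γ·β·γ⁻¹ with γ = s2 (prefix) and γ⁻¹ = s2^-1 (suffix); strip both.
Reduced to β = s2^-1 s1^-1 s1^-1 s2^-1 s2^-1 s1 s1 s1 s1 s1 on 3 strands, 10 crossings.
Compute on β:
Braid: s2^-1 s1^-1 s1^-1 s2^-1 s2^-1 s1 s1 s1 s1 s1 on 3 strands, 10 crossings.
Writhe w = (#positive) - (#negative) = 5 - 5 = 0.
State-sum expansion of <K>. There are 2^10 = 1024 states.
Each crossing splits two ways (0=vertical, 1=horizontal). The state's weight is A^(#A-smoothings - #B-smoothings) * d^(loops - 1).
Tabulate the states by total A-exponent and number of loops L (A-exp: L × count):
  A^10: L=4 ×1
  A^8: L=3 ×10
  A^6: L=2 ×29, L=4 ×16
  A^4: L=1 ×26, L=3 ×74, L=5 ×20
  A^2: L=2 ×90, L=4 ×105, L=6 ×15
  A^0: L=1 ×15, L=3 ×141, L=5 ×90, L=7 ×6
  A^-2: L=2 ×35, L=4 ×130, L=6 ×44, L=8 ×1
  A^-4: L=3 ×40, L=5 ×69, L=7 ×11
  A^-6: L=4 ×25, L=6 ×19, L=8 ×1
  A^-8: L=5 ×8, L=7 ×2
  A^-10: L=6 ×1
Each group contributes A^e * Σ count * d^(L-1):
Powers of d = -A^2 - A^-2: d^2 = A^4 + 2 + A^-4; d^3 = -A^6 - 3*A^2 - 3*A^-2 - A^-6; d^4 = A^8 + 4*A^4 + 6 + 4*A^-4 + A^-8; d^5 = -A^10 - 5*A^6 - 10*A^2 - 10*A^-2 - 5*A^-6 - A^-10; d^6 = A^12 + 6*A^8 + 15*A^4 + 20 + 15*A^-4 + 6*A^-8 + A^-12; d^7 = -A^14 - 7*A^10 - 21*A^6 - 35*A^2 - 35*A^-2 - 21*A^-6 - 7*A^-10 - A^-14.
  A^10 * (d^3) = -A^16 - 3*A^12 - 3*A^8 - A^4
  A^8 * (10*d^2) = 10*A^12 + 20*A^8 + 10*A^4
  A^6 * (29*d + 16*d^3) = -16*A^12 - 77*A^8 - 77*A^4 - 16
  A^4 * (26 + 74*d^2 + 20*d^4) = 20*A^12 + 154*A^8 + 294*A^4 + 154 + 20*A^-4
  A^2 * (90*d + 105*d^3 + 15*d^5) = -15*A^12 - 180*A^8 - 555*A^4 - 555 - 180*A^-4 - 15*A^-8
  A^0 * (15 + 141*d^2 + 90*d^4 + 6*d^6) = 6*A^12 + 126*A^8 + 591*A^4 + 957 + 591*A^-4 + 126*A^-8 + 6*A^-12
  A^-2 * (35*d + 130*d^3 + 44*d^5 + d^7) = -A^12 - 51*A^8 - 371*A^4 - 900 - 900*A^-4 - 371*A^-8 - 51*A^-12 - A^-16
  A^-4 * (40*d^2 + 69*d^4 + 11*d^6) = 11*A^8 + 135*A^4 + 481 + 714*A^-4 + 481*A^-8 + 135*A^-12 + 11*A^-16
  A^-6 * (25*d^3 + 19*d^5 + d^7) = -A^8 - 26*A^4 - 141 - 300*A^-4 - 300*A^-8 - 141*A^-12 - 26*A^-16 - A^-20
  A^-8 * (8*d^4 + 2*d^6) = 2*A^4 + 20 + 62*A^-4 + 88*A^-8 + 62*A^-12 + 20*A^-16 + 2*A^-20
  A^-10 * (d^5) = -1 - 5*A^-4 - 10*A^-8 - 10*A^-12 - 5*A^-16 - A^-20
Summing the groups: <K> = -A^16 + A^12 - A^8 + 2*A^4 - 1 + 2*A^-4 - A^-8 + A^-12 - A^-16
Normalise by the writhe: (-A^3)^(-w) = (-A^3)^(0) = 1, so f(A) = 1 * <K> = -A^16 + A^12 - A^8 + 2*A^4 - 1 + 2*A^-4 - A^-8 + A^-12 - A^-16.
Substitute A = t^(-1/4), i.e. A^e → t^(-e/4): V(t) = -t^4 + t^3 - t^2 + 2*t - 1 + 2*t^-1 - t^-2 + t^-3 - t^-4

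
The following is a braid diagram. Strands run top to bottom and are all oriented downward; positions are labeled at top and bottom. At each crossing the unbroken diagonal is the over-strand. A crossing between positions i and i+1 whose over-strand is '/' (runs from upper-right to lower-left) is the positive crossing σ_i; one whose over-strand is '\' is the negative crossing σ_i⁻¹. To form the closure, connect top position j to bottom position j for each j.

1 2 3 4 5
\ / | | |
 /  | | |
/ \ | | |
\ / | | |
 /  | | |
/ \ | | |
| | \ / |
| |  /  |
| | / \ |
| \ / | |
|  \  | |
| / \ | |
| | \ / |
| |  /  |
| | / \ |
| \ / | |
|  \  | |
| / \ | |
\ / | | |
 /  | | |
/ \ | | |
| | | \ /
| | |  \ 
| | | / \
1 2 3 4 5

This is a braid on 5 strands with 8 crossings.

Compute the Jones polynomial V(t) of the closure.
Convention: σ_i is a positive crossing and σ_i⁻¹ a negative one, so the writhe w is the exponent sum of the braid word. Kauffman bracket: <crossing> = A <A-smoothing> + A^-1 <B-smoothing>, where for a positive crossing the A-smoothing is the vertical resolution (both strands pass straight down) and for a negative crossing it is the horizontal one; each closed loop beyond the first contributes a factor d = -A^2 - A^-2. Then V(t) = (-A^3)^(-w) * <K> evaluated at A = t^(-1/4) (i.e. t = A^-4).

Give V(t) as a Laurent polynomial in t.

Reading the diagram top to bottom ('/'-over between positions i,i+1 = s_i, '\'-over = s_i^-1): braid word = s1 s1 s3 s2^-1 s3 s2^-1 s1 s4^-1.
The presented braid s1 s1 s3 s2^-1 s3 s2^-1 s1 s4^-1 on 5 strands reduces by inverse Markov moves (closure unchanged at each step):
  Destabilize: the word has the form β·s4^-1 where s4^-1 occurs only as the final letter (β ∈ B_4); drop it and the last strand → 4 strands.
Reduced to β = s1 s1 s3 s2^-1 s3 s2^-1 s1 on 4 strands, 7 crossings.
Compute on β:
Braid: s1 s1 s3 s2^-1 s3 s2^-1 s1 on 4 strands, 7 crossings.
Writhe w = (#positive) - (#negative) = 5 - 2 = 3.
State-sum expansion of <K>. There are 2^7 = 128 states.
Smooth each crossing (0=||, 1=⌣⌢); contribution A^(Σ sign_k(1-2s_k)) * d^(L-1).
Tabulate the states by total A-exponent and number of loops L (A-exp: L × count):
  A^7: L=4 ×1
  A^5: L=3 ×7
  A^3: L=2 ×17, L=4 ×4
  A^1: L=1 ×15, L=3 ×19, L=5 ×1
  A^-1: L=2 ×27, L=4 ×8
  A^-3: L=3 ×20, L=5 ×1
  A^-5: L=4 ×7
  A^-7: L=5 ×1
Each group contributes A^e * Σ count * d^(L-1):
Powers of d = -A^2 - A^-2: d^2 = A^4 + 2 + A^-4; d^3 = -A^6 - 3*A^2 - 3*A^-2 - A^-6; d^4 = A^8 + 4*A^4 + 6 + 4*A^-4 + A^-8.
  A^7 * (d^3) = -A^13 - 3*A^9 - 3*A^5 - A
  A^5 * (7*d^2) = 7*A^9 + 14*A^5 + 7*A
  A^3 * (17*d + 4*d^3) = -4*A^9 - 29*A^5 - 29*A - 4*A^-3
  A^1 * (15 + 19*d^2 + d^4) = A^9 + 23*A^5 + 59*A + 23*A^-3 + A^-7
  A^-1 * (27*d + 8*d^3) = -8*A^5 - 51*A - 51*A^-3 - 8*A^-7
  A^-3 * (20*d^2 + d^4) = A^5 + 24*A + 46*A^-3 + 24*A^-7 + A^-11
  A^-5 * (7*d^3) = -7*A - 21*A^-3 - 21*A^-7 - 7*A^-11
  A^-7 * (d^4) = A + 4*A^-3 + 6*A^-7 + 4*A^-11 + A^-15
Summing the groups: <K> = -A^13 + A^9 - 2*A^5 + 3*A - 3*A^-3 + 2*A^-7 - 2*A^-11 + A^-15
Normalise by the writhe: (-A^3)^(-w) = (-A^3)^(-3) = -A^-9, so f(A) = -A^-9 * <K> = A^4 - 1 + 2*A^-4 - 3*A^-8 + 3*A^-12 - 2*A^-16 + 2*A^-20 - A^-24.
Substitute A = t^(-1/4), i.e. A^e → t^(-e/4): V(t) = -t^6 + 2*t^5 - 2*t^4 + 3*t^3 - 3*t^2 + 2*t - 1 + t^-1

Answer: -t^6 + 2*t^5 - 2*t^4 + 3*t^3 - 3*t^2 + 2*t - 1 + t^-1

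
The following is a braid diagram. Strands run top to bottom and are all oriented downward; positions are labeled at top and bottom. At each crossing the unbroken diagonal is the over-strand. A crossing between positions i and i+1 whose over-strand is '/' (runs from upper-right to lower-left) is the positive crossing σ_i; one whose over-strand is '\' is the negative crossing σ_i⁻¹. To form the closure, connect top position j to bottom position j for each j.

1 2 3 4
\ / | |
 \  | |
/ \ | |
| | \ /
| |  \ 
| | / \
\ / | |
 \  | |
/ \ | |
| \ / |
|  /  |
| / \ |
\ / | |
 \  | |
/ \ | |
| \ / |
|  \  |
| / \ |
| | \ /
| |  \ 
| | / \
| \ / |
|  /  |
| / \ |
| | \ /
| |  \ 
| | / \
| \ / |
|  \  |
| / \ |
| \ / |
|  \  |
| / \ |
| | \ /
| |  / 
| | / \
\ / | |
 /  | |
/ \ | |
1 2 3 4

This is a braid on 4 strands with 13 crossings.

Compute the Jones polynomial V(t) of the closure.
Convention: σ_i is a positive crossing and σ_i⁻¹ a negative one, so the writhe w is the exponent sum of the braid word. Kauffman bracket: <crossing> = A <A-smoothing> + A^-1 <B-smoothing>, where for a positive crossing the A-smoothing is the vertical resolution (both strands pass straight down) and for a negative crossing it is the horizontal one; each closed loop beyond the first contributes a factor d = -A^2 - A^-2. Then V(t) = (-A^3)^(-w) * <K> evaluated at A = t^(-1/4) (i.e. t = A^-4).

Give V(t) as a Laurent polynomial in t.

t^-1 - 2*t^-2 + 3*t^-3 - 2*t^-4 + 3*t^-5 - 2*t^-6 + t^-7 - t^-8

Derivation:
Reading the diagram top to bottom ('/'-over between positions i,i+1 = s_i, '\'-over = s_i^-1): braid word = s1^-1 s3^-1 s1^-1 s2 s1^-1 s2^-1 s3^-1 s2 s3^-1 s2^-1 s2^-1 s3 s1.
The presented braid s1^-1 s3^-1 s1^-1 s2 s1^-1 s2^-1 s3^-1 s2 s3^-1 s2^-1 s2^-1 s3 s1 on 4 strands reduces by inverse Markov moves (closure unchanged at each step):
  Deconjugate: the word is γ·β·γ⁻¹ with γ = s1^-1 s3^-1 (prefix) and γ⁻¹ = s3 s1 (suffix); strip both.
Reduced to β = s1^-1 s2 s1^-1 s2^-1 s3^-1 s2 s3^-1 s2^-1 s2^-1 on 4 strands, 9 crossings.
Compute on β:
Braid: s1^-1 s2 s1^-1 s2^-1 s3^-1 s2 s3^-1 s2^-1 s2^-1 on 4 strands, 9 crossings.
Writhe w = (#positive) - (#negative) = 2 - 7 = -5.
Computing the Kauffman bracket via state sum. There are 2^9 = 512 states.
Smooth each crossing (0=||, 1=⌣⌢); contribution A^(Σ sign_k(1-2s_k)) * d^(L-1).
Tabulate the states by total A-exponent and number of loops L (A-exp: L × count):
  A^9: L=5 ×1
  A^7: L=4 ×9
  A^5: L=3 ×30, L=5 ×6
  A^3: L=2 ×45, L=4 ×37, L=6 ×2
  A^1: L=1 ×27, L=3 ×78, L=5 ×21
  A^-1: L=2 ×67, L=4 ×53, L=6 ×6
  A^-3: L=1 ×12, L=3 ×53, L=5 ×18, L=7 ×1
  A^-5: L=2 ×14, L=4 ×19, L=6 ×3
  A^-7: L=3 ×6, L=5 ×3
  A^-9: L=4 ×1
Each group contributes A^e * Σ count * d^(L-1):
Powers of d = -A^2 - A^-2: d^2 = A^4 + 2 + A^-4; d^3 = -A^6 - 3*A^2 - 3*A^-2 - A^-6; d^4 = A^8 + 4*A^4 + 6 + 4*A^-4 + A^-8; d^5 = -A^10 - 5*A^6 - 10*A^2 - 10*A^-2 - 5*A^-6 - A^-10; d^6 = A^12 + 6*A^8 + 15*A^4 + 20 + 15*A^-4 + 6*A^-8 + A^-12.
  A^9 * (d^4) = A^17 + 4*A^13 + 6*A^9 + 4*A^5 + A
  A^7 * (9*d^3) = -9*A^13 - 27*A^9 - 27*A^5 - 9*A
  A^5 * (30*d^2 + 6*d^4) = 6*A^13 + 54*A^9 + 96*A^5 + 54*A + 6*A^-3
  A^3 * (45*d + 37*d^3 + 2*d^5) = -2*A^13 - 47*A^9 - 176*A^5 - 176*A - 47*A^-3 - 2*A^-7
  A^1 * (27 + 78*d^2 + 21*d^4) = 21*A^9 + 162*A^5 + 309*A + 162*A^-3 + 21*A^-7
  A^-1 * (67*d + 53*d^3 + 6*d^5) = -6*A^9 - 83*A^5 - 286*A - 286*A^-3 - 83*A^-7 - 6*A^-11
  A^-3 * (12 + 53*d^2 + 18*d^4 + d^6) = A^9 + 24*A^5 + 140*A + 246*A^-3 + 140*A^-7 + 24*A^-11 + A^-15
  A^-5 * (14*d + 19*d^3 + 3*d^5) = -3*A^5 - 34*A - 101*A^-3 - 101*A^-7 - 34*A^-11 - 3*A^-15
  A^-7 * (6*d^2 + 3*d^4) = 3*A + 18*A^-3 + 30*A^-7 + 18*A^-11 + 3*A^-15
  A^-9 * (d^3) = -A^-3 - 3*A^-7 - 3*A^-11 - A^-15
Summing the groups: <K> = A^17 - A^13 + 2*A^9 - 3*A^5 + 2*A - 3*A^-3 + 2*A^-7 - A^-11
Normalise by the writhe: (-A^3)^(-w) = (-A^3)^(5) = -A^15, so f(A) = -A^15 * <K> = -A^32 + A^28 - 2*A^24 + 3*A^20 - 2*A^16 + 3*A^12 - 2*A^8 + A^4.
Substitute A = t^(-1/4), i.e. A^e → t^(-e/4): V(t) = t^-1 - 2*t^-2 + 3*t^-3 - 2*t^-4 + 3*t^-5 - 2*t^-6 + t^-7 - t^-8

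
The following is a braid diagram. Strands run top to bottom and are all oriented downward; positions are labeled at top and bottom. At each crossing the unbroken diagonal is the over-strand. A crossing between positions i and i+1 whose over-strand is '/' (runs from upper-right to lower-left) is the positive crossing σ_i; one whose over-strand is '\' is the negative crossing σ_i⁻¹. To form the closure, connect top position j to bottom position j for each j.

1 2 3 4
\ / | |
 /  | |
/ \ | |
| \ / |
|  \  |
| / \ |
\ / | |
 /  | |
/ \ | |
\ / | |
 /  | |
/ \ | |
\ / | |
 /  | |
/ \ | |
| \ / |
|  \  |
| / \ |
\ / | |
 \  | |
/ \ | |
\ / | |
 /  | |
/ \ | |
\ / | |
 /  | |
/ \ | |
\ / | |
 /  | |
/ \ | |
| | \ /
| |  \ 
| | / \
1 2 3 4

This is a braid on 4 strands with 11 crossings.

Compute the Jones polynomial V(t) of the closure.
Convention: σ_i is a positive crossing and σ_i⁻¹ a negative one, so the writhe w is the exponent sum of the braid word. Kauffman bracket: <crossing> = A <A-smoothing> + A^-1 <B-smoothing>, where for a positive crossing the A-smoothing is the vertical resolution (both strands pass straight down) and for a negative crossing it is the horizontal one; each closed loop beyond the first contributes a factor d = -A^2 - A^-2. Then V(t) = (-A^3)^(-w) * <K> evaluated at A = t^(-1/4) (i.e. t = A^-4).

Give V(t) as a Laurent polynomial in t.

Reading the diagram top to bottom ('/'-over between positions i,i+1 = s_i, '\'-over = s_i^-1): braid word = s1 s2^-1 s1 s1 s1 s2^-1 s1^-1 s1 s1 s1 s3^-1.
The presented braid s1 s2^-1 s1 s1 s1 s2^-1 s1^-1 s1 s1 s1 s3^-1 on 4 strands reduces by inverse Markov moves (closure unchanged at each step):
  Destabilize: the word has the form β·s3^-1 where s3^-1 occurs only as the final letter (β ∈ B_3); drop it and the last strand → 3 strands.
Reduced to β = s1 s2^-1 s1 s1 s1 s2^-1 s1^-1 s1 s1 s1 on 3 strands, 10 crossings.
Compute on β:
First cancel adjacent σ_i σ_i⁻¹ pairs (Reidemeister II — same braid, same closure): s1 s2^-1 s1 s1 s1 s2^-1 s1^-1 s1 s1 s1 → s1 s2^-1 s1 s1 s1 s2^-1 s1 s1.
Braid: s1 s2^-1 s1 s1 s1 s2^-1 s1 s1 on 3 strands, 8 crossings.
Writhe w = (#positive) - (#negative) = 6 - 2 = 4.
Computing the Kauffman bracket via state sum. There are 2^8 = 256 states.
For each crossing: s=0 is the vertical smoothing, s=1 horizontal. Crossing k contributes A^(sign_k * (1 - 2*s_k)); loop factor d = -A^2 - A^-2.
Tabulate the states by total A-exponent and number of loops L (A-exp: L × count):
  A^8: L=3 ×1
  A^6: L=2 ×8
  A^4: L=1 ×21, L=3 ×7
  A^2: L=2 ×54, L=4 ×2
  A^0: L=3 ×70
  A^-2: L=4 ×56
  A^-4: L=5 ×28
  A^-6: L=6 ×8
  A^-8: L=7 ×1
Each group contributes A^e * Σ count * d^(L-1):
Powers of d = -A^2 - A^-2: d^2 = A^4 + 2 + A^-4; d^3 = -A^6 - 3*A^2 - 3*A^-2 - A^-6; d^4 = A^8 + 4*A^4 + 6 + 4*A^-4 + A^-8; d^5 = -A^10 - 5*A^6 - 10*A^2 - 10*A^-2 - 5*A^-6 - A^-10; d^6 = A^12 + 6*A^8 + 15*A^4 + 20 + 15*A^-4 + 6*A^-8 + A^-12.
  A^8 * (d^2) = A^12 + 2*A^8 + A^4
  A^6 * (8*d) = -8*A^8 - 8*A^4
  A^4 * (21 + 7*d^2) = 7*A^8 + 35*A^4 + 7
  A^2 * (54*d + 2*d^3) = -2*A^8 - 60*A^4 - 60 - 2*A^-4
  A^0 * (70*d^2) = 70*A^4 + 140 + 70*A^-4
  A^-2 * (56*d^3) = -56*A^4 - 168 - 168*A^-4 - 56*A^-8
  A^-4 * (28*d^4) = 28*A^4 + 112 + 168*A^-4 + 112*A^-8 + 28*A^-12
  A^-6 * (8*d^5) = -8*A^4 - 40 - 80*A^-4 - 80*A^-8 - 40*A^-12 - 8*A^-16
  A^-8 * (d^6) = A^4 + 6 + 15*A^-4 + 20*A^-8 + 15*A^-12 + 6*A^-16 + A^-20
Summing the groups: <K> = A^12 - A^8 + 3*A^4 - 3 + 3*A^-4 - 4*A^-8 + 3*A^-12 - 2*A^-16 + A^-20
Normalise by the writhe: (-A^3)^(-w) = (-A^3)^(-4) = A^-12, so f(A) = A^-12 * <K> = 1 - A^-4 + 3*A^-8 - 3*A^-12 + 3*A^-16 - 4*A^-20 + 3*A^-24 - 2*A^-28 + A^-32.
Substitute A = t^(-1/4), i.e. A^e → t^(-e/4): V(t) = t^8 - 2*t^7 + 3*t^6 - 4*t^5 + 3*t^4 - 3*t^3 + 3*t^2 - t + 1

Answer: t^8 - 2*t^7 + 3*t^6 - 4*t^5 + 3*t^4 - 3*t^3 + 3*t^2 - t + 1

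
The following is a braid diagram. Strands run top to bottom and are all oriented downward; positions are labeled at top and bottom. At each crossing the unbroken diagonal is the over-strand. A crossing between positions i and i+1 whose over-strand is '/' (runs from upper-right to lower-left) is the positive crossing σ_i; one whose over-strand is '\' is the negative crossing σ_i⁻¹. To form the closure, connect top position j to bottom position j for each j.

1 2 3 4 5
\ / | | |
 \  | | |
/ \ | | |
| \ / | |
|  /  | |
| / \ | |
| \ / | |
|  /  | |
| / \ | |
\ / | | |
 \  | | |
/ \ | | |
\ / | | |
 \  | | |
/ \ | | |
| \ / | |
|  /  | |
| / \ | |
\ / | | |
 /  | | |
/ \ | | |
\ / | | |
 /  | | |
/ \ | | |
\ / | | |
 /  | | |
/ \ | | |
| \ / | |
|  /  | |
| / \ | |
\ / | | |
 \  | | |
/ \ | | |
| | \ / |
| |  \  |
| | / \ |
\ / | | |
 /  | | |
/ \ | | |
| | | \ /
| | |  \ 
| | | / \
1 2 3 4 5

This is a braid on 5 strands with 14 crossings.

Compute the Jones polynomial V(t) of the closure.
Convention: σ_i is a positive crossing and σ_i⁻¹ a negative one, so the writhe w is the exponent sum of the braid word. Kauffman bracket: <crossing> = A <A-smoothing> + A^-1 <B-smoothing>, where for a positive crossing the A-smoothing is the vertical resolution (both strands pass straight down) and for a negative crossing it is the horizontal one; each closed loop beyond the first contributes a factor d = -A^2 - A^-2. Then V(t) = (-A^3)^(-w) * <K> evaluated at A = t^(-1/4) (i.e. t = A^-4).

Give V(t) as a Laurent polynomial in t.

Reading the diagram top to bottom ('/'-over between positions i,i+1 = s_i, '\'-over = s_i^-1): braid word = s1^-1 s2 s2 s1^-1 s1^-1 s2 s1 s1 s1 s2 s1^-1 s3^-1 s1 s4^-1.
The presented braid s1^-1 s2 s2 s1^-1 s1^-1 s2 s1 s1 s1 s2 s1^-1 s3^-1 s1 s4^-1 on 5 strands reduces by inverse Markov moves (closure unchanged at each step):
  Destabilize: the word has the form β·s4^-1 where s4^-1 occurs only as the final letter (β ∈ B_4); drop it and the last strand → 4 strands.
  Deconjugate: the word is γ·β·γ⁻¹ with γ = s1^-1 (prefix) and γ⁻¹ = s1 (suffix); strip both.
  Destabilize: the word has the form β·s3^-1 where s3^-1 occurs only as the final letter (β ∈ B_3); drop it and the last strand → 3 strands.
Reduced to β = s2 s2 s1^-1 s1^-1 s2 s1 s1 s1 s2 s1^-1 on 3 strands, 10 crossings.
Compute on β:
Braid: s2 s2 s1^-1 s1^-1 s2 s1 s1 s1 s2 s1^-1 on 3 strands, 10 crossings.
Writhe w = (#positive) - (#negative) = 7 - 3 = 4.
Enumerate smoothing states for the bracket polynomial. There are 2^10 = 1024 states.
For each crossing: s=0 is the vertical smoothing, s=1 horizontal. Crossing k contributes A^(sign_k * (1 - 2*s_k)); loop factor d = -A^2 - A^-2.
Tabulate the states by total A-exponent and number of loops L (A-exp: L × count):
  A^10: L=4 ×1
  A^8: L=3 ×7, L=5 ×3
  A^6: L=2 ×19, L=4 ×23, L=6 ×3
  A^4: L=1 ×20, L=3 ×75, L=5 ×24, L=7 ×1
  A^2: L=2 ×114, L=4 ×86, L=6 ×10
  A^0: L=1 ×51, L=3 ×155, L=5 ×45, L=7 ×1
  A^-2: L=2 ×102, L=4 ×98, L=6 ×10
  A^-4: L=3 ×89, L=5 ×30, L=7 ×1
  A^-6: L=4 ×41, L=6 ×4
  A^-8: L=5 ×10
  A^-10: L=6 ×1
Each group contributes A^e * Σ count * d^(L-1):
Powers of d = -A^2 - A^-2: d^2 = A^4 + 2 + A^-4; d^3 = -A^6 - 3*A^2 - 3*A^-2 - A^-6; d^4 = A^8 + 4*A^4 + 6 + 4*A^-4 + A^-8; d^5 = -A^10 - 5*A^6 - 10*A^2 - 10*A^-2 - 5*A^-6 - A^-10; d^6 = A^12 + 6*A^8 + 15*A^4 + 20 + 15*A^-4 + 6*A^-8 + A^-12.
  A^10 * (d^3) = -A^16 - 3*A^12 - 3*A^8 - A^4
  A^8 * (7*d^2 + 3*d^4) = 3*A^16 + 19*A^12 + 32*A^8 + 19*A^4 + 3
  A^6 * (19*d + 23*d^3 + 3*d^5) = -3*A^16 - 38*A^12 - 118*A^8 - 118*A^4 - 38 - 3*A^-4
  A^4 * (20 + 75*d^2 + 24*d^4 + d^6) = A^16 + 30*A^12 + 186*A^8 + 334*A^4 + 186 + 30*A^-4 + A^-8
  A^2 * (114*d + 86*d^3 + 10*d^5) = -10*A^12 - 136*A^8 - 472*A^4 - 472 - 136*A^-4 - 10*A^-8
  A^0 * (51 + 155*d^2 + 45*d^4 + d^6) = A^12 + 51*A^8 + 350*A^4 + 651 + 350*A^-4 + 51*A^-8 + A^-12
  A^-2 * (102*d + 98*d^3 + 10*d^5) = -10*A^8 - 148*A^4 - 496 - 496*A^-4 - 148*A^-8 - 10*A^-12
  A^-4 * (89*d^2 + 30*d^4 + d^6) = A^8 + 36*A^4 + 224 + 378*A^-4 + 224*A^-8 + 36*A^-12 + A^-16
  A^-6 * (41*d^3 + 4*d^5) = -4*A^4 - 61 - 163*A^-4 - 163*A^-8 - 61*A^-12 - 4*A^-16
  A^-8 * (10*d^4) = 10 + 40*A^-4 + 60*A^-8 + 40*A^-12 + 10*A^-16
  A^-10 * (d^5) = -1 - 5*A^-4 - 10*A^-8 - 10*A^-12 - 5*A^-16 - A^-20
Summing the groups: <K> = -A^12 + 3*A^8 - 4*A^4 + 6 - 5*A^-4 + 5*A^-8 - 4*A^-12 + 2*A^-16 - A^-20
Normalise by the writhe: (-A^3)^(-w) = (-A^3)^(-4) = A^-12, so f(A) = A^-12 * <K> = -1 + 3*A^-4 - 4*A^-8 + 6*A^-12 - 5*A^-16 + 5*A^-20 - 4*A^-24 + 2*A^-28 - A^-32.
Substitute A = t^(-1/4), i.e. A^e → t^(-e/4): V(t) = -t^8 + 2*t^7 - 4*t^6 + 5*t^5 - 5*t^4 + 6*t^3 - 4*t^2 + 3*t - 1

Answer: -t^8 + 2*t^7 - 4*t^6 + 5*t^5 - 5*t^4 + 6*t^3 - 4*t^2 + 3*t - 1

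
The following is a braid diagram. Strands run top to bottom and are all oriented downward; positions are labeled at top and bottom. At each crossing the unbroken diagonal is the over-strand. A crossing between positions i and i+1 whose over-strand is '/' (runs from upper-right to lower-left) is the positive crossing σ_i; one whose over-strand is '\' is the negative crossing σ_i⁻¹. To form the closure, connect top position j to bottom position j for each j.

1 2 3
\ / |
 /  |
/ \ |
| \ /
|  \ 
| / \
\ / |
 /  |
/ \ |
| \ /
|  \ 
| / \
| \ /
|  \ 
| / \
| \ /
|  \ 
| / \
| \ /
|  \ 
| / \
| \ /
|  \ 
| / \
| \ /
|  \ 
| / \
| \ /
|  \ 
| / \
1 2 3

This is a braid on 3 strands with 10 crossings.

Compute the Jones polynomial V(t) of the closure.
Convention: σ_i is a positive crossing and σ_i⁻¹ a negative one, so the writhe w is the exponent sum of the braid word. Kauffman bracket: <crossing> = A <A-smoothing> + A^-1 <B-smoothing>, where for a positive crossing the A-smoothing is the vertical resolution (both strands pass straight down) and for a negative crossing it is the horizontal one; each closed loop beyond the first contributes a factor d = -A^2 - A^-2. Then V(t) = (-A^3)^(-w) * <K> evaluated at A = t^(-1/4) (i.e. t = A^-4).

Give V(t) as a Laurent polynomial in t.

Reading the diagram top to bottom ('/'-over between positions i,i+1 = s_i, '\'-over = s_i^-1): braid word = s1 s2^-1 s1 s2^-1 s2^-1 s2^-1 s2^-1 s2^-1 s2^-1 s2^-1.
Braid: s1 s2^-1 s1 s2^-1 s2^-1 s2^-1 s2^-1 s2^-1 s2^-1 s2^-1 on 3 strands, 10 crossings.
Writhe w = (#positive) - (#negative) = 2 - 8 = -6.
Enumerate smoothing states for the bracket polynomial. There are 2^10 = 1024 states.
Smooth each crossing (0=||, 1=⌣⌢); contribution A^(Σ sign_k(1-2s_k)) * d^(L-1).
Tabulate the states by total A-exponent and number of loops L (A-exp: L × count):
  A^10: L=9 ×1
  A^8: L=8 ×10
  A^6: L=7 ×45
  A^4: L=6 ×119, L=8 ×1
  A^2: L=5 ×203, L=7 ×7
  A^0: L=4 ×231, L=6 ×21
  A^-2: L=3 ×175, L=5 ×35
  A^-4: L=2 ×85, L=4 ×35
  A^-6: L=1 ×23, L=3 ×22
  A^-8: L=2 ×10
  A^-10: L=3 ×1
Each group contributes A^e * Σ count * d^(L-1):
Powers of d = -A^2 - A^-2: d^2 = A^4 + 2 + A^-4; d^3 = -A^6 - 3*A^2 - 3*A^-2 - A^-6; d^4 = A^8 + 4*A^4 + 6 + 4*A^-4 + A^-8; d^5 = -A^10 - 5*A^6 - 10*A^2 - 10*A^-2 - 5*A^-6 - A^-10; d^6 = A^12 + 6*A^8 + 15*A^4 + 20 + 15*A^-4 + 6*A^-8 + A^-12; d^7 = -A^14 - 7*A^10 - 21*A^6 - 35*A^2 - 35*A^-2 - 21*A^-6 - 7*A^-10 - A^-14; d^8 = A^16 + 8*A^12 + 28*A^8 + 56*A^4 + 70 + 56*A^-4 + 28*A^-8 + 8*A^-12 + A^-16.
  A^10 * (d^8) = A^26 + 8*A^22 + 28*A^18 + 56*A^14 + 70*A^10 + 56*A^6 + 28*A^2 + 8*A^-2 + A^-6
  A^8 * (10*d^7) = -10*A^22 - 70*A^18 - 210*A^14 - 350*A^10 - 350*A^6 - 210*A^2 - 70*A^-2 - 10*A^-6
  A^6 * (45*d^6) = 45*A^18 + 270*A^14 + 675*A^10 + 900*A^6 + 675*A^2 + 270*A^-2 + 45*A^-6
  A^4 * (119*d^5 + d^7) = -A^18 - 126*A^14 - 616*A^10 - 1225*A^6 - 1225*A^2 - 616*A^-2 - 126*A^-6 - A^-10
  A^2 * (203*d^4 + 7*d^6) = 7*A^14 + 245*A^10 + 917*A^6 + 1358*A^2 + 917*A^-2 + 245*A^-6 + 7*A^-10
  A^0 * (231*d^3 + 21*d^5) = -21*A^10 - 336*A^6 - 903*A^2 - 903*A^-2 - 336*A^-6 - 21*A^-10
  A^-2 * (175*d^2 + 35*d^4) = 35*A^6 + 315*A^2 + 560*A^-2 + 315*A^-6 + 35*A^-10
  A^-4 * (85*d + 35*d^3) = -35*A^2 - 190*A^-2 - 190*A^-6 - 35*A^-10
  A^-6 * (23 + 22*d^2) = 22*A^-2 + 67*A^-6 + 22*A^-10
  A^-8 * (10*d) = -10*A^-6 - 10*A^-10
  A^-10 * (d^2) = A^-6 + 2*A^-10 + A^-14
Summing the groups: <K> = A^26 - 2*A^22 + 2*A^18 - 3*A^14 + 3*A^10 - 3*A^6 + 3*A^2 - 2*A^-2 + 2*A^-6 - A^-10 + A^-14
Normalise by the writhe: (-A^3)^(-w) = (-A^3)^(6) = A^18, so f(A) = A^18 * <K> = A^44 - 2*A^40 + 2*A^36 - 3*A^32 + 3*A^28 - 3*A^24 + 3*A^20 - 2*A^16 + 2*A^12 - A^8 + A^4.
Substitute A = t^(-1/4), i.e. A^e → t^(-e/4): V(t) = t^-1 - t^-2 + 2*t^-3 - 2*t^-4 + 3*t^-5 - 3*t^-6 + 3*t^-7 - 3*t^-8 + 2*t^-9 - 2*t^-10 + t^-11

Answer: t^-1 - t^-2 + 2*t^-3 - 2*t^-4 + 3*t^-5 - 3*t^-6 + 3*t^-7 - 3*t^-8 + 2*t^-9 - 2*t^-10 + t^-11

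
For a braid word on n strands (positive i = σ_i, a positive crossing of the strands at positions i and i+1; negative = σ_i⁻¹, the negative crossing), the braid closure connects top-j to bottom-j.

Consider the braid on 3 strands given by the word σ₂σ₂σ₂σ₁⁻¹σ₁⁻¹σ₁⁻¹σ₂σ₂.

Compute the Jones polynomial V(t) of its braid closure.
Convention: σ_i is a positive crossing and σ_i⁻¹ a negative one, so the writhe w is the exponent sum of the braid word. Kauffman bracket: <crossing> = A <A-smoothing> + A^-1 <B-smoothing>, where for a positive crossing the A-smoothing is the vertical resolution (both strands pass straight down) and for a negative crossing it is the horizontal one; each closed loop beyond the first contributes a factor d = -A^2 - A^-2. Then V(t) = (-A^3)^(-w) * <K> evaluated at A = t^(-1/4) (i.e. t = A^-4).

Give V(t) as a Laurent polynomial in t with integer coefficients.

-t^6 + t^5 - 2*t^4 + 3*t^3 - 2*t^2 + 3*t - 1 + t^-1 - t^-2

Derivation:
Braid: s2 s2 s2 s1^-1 s1^-1 s1^-1 s2 s2 on 3 strands, 8 crossings.
Writhe w = (#positive) - (#negative) = 5 - 3 = 2.
Computing the Kauffman bracket via state sum. There are 2^8 = 256 states.
Smooth each crossing (0=||, 1=⌣⌢); contribution A^(Σ sign_k(1-2s_k)) * d^(L-1).
Tabulate the states by total A-exponent and number of loops L (A-exp: L × count):
  A^8: L=4 ×1
  A^6: L=3 ×8
  A^4: L=2 ×18, L=4 ×10
  A^2: L=1 ×15, L=3 ×31, L=5 ×10
  A^0: L=2 ×35, L=4 ×30, L=6 ×5
  A^-2: L=3 ×40, L=5 ×15, L=7 ×1
  A^-4: L=4 ×25, L=6 ×3
  A^-6: L=5 ×8
  A^-8: L=6 ×1
Each group contributes A^e * Σ count * d^(L-1):
Powers of d = -A^2 - A^-2: d^2 = A^4 + 2 + A^-4; d^3 = -A^6 - 3*A^2 - 3*A^-2 - A^-6; d^4 = A^8 + 4*A^4 + 6 + 4*A^-4 + A^-8; d^5 = -A^10 - 5*A^6 - 10*A^2 - 10*A^-2 - 5*A^-6 - A^-10; d^6 = A^12 + 6*A^8 + 15*A^4 + 20 + 15*A^-4 + 6*A^-8 + A^-12.
  A^8 * (d^3) = -A^14 - 3*A^10 - 3*A^6 - A^2
  A^6 * (8*d^2) = 8*A^10 + 16*A^6 + 8*A^2
  A^4 * (18*d + 10*d^3) = -10*A^10 - 48*A^6 - 48*A^2 - 10*A^-2
  A^2 * (15 + 31*d^2 + 10*d^4) = 10*A^10 + 71*A^6 + 137*A^2 + 71*A^-2 + 10*A^-6
  A^0 * (35*d + 30*d^3 + 5*d^5) = -5*A^10 - 55*A^6 - 175*A^2 - 175*A^-2 - 55*A^-6 - 5*A^-10
  A^-2 * (40*d^2 + 15*d^4 + d^6) = A^10 + 21*A^6 + 115*A^2 + 190*A^-2 + 115*A^-6 + 21*A^-10 + A^-14
  A^-4 * (25*d^3 + 3*d^5) = -3*A^6 - 40*A^2 - 105*A^-2 - 105*A^-6 - 40*A^-10 - 3*A^-14
  A^-6 * (8*d^4) = 8*A^2 + 32*A^-2 + 48*A^-6 + 32*A^-10 + 8*A^-14
  A^-8 * (d^5) = -A^2 - 5*A^-2 - 10*A^-6 - 10*A^-10 - 5*A^-14 - A^-18
Summing the groups: <K> = -A^14 + A^10 - A^6 + 3*A^2 - 2*A^-2 + 3*A^-6 - 2*A^-10 + A^-14 - A^-18
Normalise by the writhe: (-A^3)^(-w) = (-A^3)^(-2) = A^-6, so f(A) = A^-6 * <K> = -A^8 + A^4 - 1 + 3*A^-4 - 2*A^-8 + 3*A^-12 - 2*A^-16 + A^-20 - A^-24.
Substitute A = t^(-1/4), i.e. A^e → t^(-e/4): V(t) = -t^6 + t^5 - 2*t^4 + 3*t^3 - 2*t^2 + 3*t - 1 + t^-1 - t^-2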